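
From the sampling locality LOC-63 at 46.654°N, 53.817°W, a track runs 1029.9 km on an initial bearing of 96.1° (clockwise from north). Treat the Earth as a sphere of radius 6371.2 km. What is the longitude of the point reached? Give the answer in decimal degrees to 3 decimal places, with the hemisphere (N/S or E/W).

δ = d/R = 1029.9/6371.2 = 0.161649 rad
φ₂ = arcsin(sin φ₁ cos δ + cos φ₁ sin δ cos θ)
   = arcsin(0.72722·0.98696 + 0.68640·0.16095·-0.10626) = 44.91054°
λ₂ = λ₁ + atan2(sin θ sin δ cos φ₁, cos δ − sin φ₁ sin φ₂) = -40.75702°

40.757°W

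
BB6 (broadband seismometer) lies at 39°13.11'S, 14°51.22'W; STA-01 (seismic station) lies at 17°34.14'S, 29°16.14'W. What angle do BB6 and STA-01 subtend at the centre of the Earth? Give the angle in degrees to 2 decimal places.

BB6: φ = -39.21850°, λ = -14.85367°
STA-01: φ = -17.56900°, λ = -29.26900°
Δφ = 21.6495°,  Δλ = -14.4153°
a = sin²(Δφ/2) + cos φ₁ cos φ₂ sin²(Δλ/2) = 0.046898
c = 2·arcsin(√a) = 0.436577 rad = 25.0140°

25.01°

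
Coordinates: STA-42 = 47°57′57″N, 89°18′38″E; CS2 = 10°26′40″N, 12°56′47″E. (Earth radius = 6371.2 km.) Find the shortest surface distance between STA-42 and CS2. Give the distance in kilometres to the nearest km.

8134 km

STA-42: φ = +47.96583°, λ = +89.31056°
CS2: φ = +10.44444°, λ = +12.94639°
Δφ = -37.5214°,  Δλ = -76.3642°
a = sin²(Δφ/2) + cos φ₁ cos φ₂ sin²(Δλ/2) = 0.355059
c = 2·arcsin(√a) = 1.276692 rad = 73.1490°
d = R·c = 6371.2 × 1.276692 = 8134.1 km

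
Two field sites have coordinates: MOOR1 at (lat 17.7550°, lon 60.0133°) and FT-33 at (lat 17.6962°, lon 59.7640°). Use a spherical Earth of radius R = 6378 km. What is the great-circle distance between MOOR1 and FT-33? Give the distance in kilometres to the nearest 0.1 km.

Δφ = -0.0588°,  Δλ = -0.2493°
a = sin²(Δφ/2) + cos φ₁ cos φ₂ sin²(Δλ/2) = 0.000005
c = 2·arcsin(√a) = 0.004270 rad = 0.2446°
d = R·c = 6378 × 0.004270 = 27.2 km

27.2 km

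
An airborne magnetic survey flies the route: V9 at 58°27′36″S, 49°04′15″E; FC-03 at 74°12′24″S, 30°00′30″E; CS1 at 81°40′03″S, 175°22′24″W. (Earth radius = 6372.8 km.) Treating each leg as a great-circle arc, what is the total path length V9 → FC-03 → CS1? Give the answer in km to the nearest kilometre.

4550 km

V9: φ = -58.46000°, λ = +49.07083°
FC-03: φ = -74.20667°, λ = +30.00833°
CS1: φ = -81.66750°, λ = -175.37333°
V9→FC-03: c = 0.302268 rad, d = 1926.29 km
FC-03→CS1: c = 0.411662 rad, d = 2623.44 km
Total = 1926.29 + 2623.44 = 4549.73 km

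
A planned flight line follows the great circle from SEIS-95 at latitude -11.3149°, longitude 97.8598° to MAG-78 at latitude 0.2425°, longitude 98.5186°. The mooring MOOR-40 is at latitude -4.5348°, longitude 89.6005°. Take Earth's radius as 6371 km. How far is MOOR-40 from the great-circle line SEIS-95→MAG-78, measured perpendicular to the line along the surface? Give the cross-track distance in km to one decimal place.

δ₁₃ = central angle SEIS-95→MOOR-40 = 0.185370 rad  (haversine)
θ₁₃ = bearing SEIS-95→MOOR-40 = 309.016°,  θ₁₂ = bearing SEIS-95→MAG-78 = 3.285°
dₓₜ = R·arcsin(sin δ₁₃ · sin(θ₁₃ − θ₁₂)) = 6371·arcsin(0.18431·sin(305.731°)) = -956.800 km
|dₓₜ| = 956.800 km

956.8 km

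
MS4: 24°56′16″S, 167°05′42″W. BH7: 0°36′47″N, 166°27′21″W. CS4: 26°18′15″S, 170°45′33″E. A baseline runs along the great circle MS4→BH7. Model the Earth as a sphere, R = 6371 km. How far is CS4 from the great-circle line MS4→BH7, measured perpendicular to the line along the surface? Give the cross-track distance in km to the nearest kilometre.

MS4: φ = -24.93778°, λ = -167.09500°
BH7: φ = +0.61306°, λ = -166.45583°
CS4: φ = -26.30417°, λ = +170.75917°
δ₁₃ = central angle MS4→CS4 = 0.348905 rad  (haversine)
θ₁₃ = bearing MS4→CS4 = 261.297°,  θ₁₂ = bearing MS4→BH7 = 1.482°
dₓₜ = R·arcsin(sin δ₁₃ · sin(θ₁₃ − θ₁₂)) = 6371·arcsin(0.34187·sin(259.815°)) = -2186.388 km
|dₓₜ| = 2186.388 km

2186 km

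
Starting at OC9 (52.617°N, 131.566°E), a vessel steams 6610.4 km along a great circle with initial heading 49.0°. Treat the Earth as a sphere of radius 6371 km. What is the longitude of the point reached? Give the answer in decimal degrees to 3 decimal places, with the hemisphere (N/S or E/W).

δ = d/R = 6610.4/6371 = 1.037577 rad
φ₂ = arcsin(sin φ₁ cos δ + cos φ₁ sin δ cos θ)
   = arcsin(0.79459·0.50831 + 0.60714·0.86117·0.65606) = 48.32449°
λ₂ = λ₁ + atan2(sin θ sin δ cos φ₁, cos δ − sin φ₁ sin φ₂) = -126.25123°

126.251°W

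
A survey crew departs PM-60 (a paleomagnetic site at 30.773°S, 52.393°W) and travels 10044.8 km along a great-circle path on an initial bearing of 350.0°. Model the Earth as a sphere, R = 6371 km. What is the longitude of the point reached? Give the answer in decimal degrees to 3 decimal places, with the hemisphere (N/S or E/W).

71.586°W

δ = d/R = 10044.8/6371 = 1.576644 rad
φ₂ = arcsin(sin φ₁ cos δ + cos φ₁ sin δ cos θ)
   = arcsin(-0.51164·-0.00585 + 0.85920·0.99998·0.98481) = 58.11667°
λ₂ = λ₁ + atan2(sin θ sin δ cos φ₁, cos δ − sin φ₁ sin φ₂) = -71.58619°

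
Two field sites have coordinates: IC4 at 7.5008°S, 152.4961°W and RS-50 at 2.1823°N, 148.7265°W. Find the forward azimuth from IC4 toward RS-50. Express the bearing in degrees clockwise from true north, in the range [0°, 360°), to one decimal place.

Δλ = 3.7696°
y = sin Δλ · cos φ₂ = 0.065697
x = cos φ₁ sin φ₂ − sin φ₁ cos φ₂ cos Δλ = 0.167916
θ = atan2(y, x) = 21.3678° → 21.3678° (mod 360°)

21.4°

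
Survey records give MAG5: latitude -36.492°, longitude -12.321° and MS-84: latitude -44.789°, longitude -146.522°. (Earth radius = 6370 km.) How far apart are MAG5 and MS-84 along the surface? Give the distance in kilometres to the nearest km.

Δφ = -8.2970°,  Δλ = -134.2010°
a = sin²(Δφ/2) + cos φ₁ cos φ₂ sin²(Δλ/2) = 0.489405
c = 2·arcsin(√a) = 1.549605 rad = 88.7858°
d = R·c = 6370 × 1.549605 = 9871.0 km

9871 km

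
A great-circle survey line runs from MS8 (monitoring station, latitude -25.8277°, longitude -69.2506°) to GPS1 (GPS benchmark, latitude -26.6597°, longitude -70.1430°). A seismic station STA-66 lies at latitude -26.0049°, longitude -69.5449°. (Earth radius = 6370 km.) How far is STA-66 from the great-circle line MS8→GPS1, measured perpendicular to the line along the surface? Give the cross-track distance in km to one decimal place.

7.6 km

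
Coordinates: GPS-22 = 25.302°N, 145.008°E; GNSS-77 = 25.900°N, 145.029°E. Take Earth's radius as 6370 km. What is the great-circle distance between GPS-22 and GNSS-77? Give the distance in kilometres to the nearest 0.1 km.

66.5 km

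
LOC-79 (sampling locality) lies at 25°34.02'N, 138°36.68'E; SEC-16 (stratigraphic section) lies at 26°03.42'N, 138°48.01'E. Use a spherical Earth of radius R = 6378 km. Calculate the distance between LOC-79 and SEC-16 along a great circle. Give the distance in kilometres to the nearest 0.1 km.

LOC-79: φ = +25.56700°, λ = +138.61133°
SEC-16: φ = +26.05700°, λ = +138.80017°
Δφ = 0.4900°,  Δλ = 0.1888°
a = sin²(Δφ/2) + cos φ₁ cos φ₂ sin²(Δλ/2) = 0.000020
c = 2·arcsin(√a) = 0.009052 rad = 0.5186°
d = R·c = 6378 × 0.009052 = 57.7 km

57.7 km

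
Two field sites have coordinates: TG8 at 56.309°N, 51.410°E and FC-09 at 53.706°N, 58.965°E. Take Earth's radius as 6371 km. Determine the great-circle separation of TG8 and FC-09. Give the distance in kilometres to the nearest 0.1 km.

561.6 km

Δφ = -2.6030°,  Δλ = 7.5550°
a = sin²(Δφ/2) + cos φ₁ cos φ₂ sin²(Δλ/2) = 0.001941
c = 2·arcsin(√a) = 0.088144 rad = 5.0503°
d = R·c = 6371 × 0.088144 = 561.6 km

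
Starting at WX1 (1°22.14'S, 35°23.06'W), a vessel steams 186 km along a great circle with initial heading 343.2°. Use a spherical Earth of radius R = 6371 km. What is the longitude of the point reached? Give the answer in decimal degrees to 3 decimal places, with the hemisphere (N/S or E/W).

WX1: φ = -1.36900°, λ = -35.38433°
δ = d/R = 186/6371 = 0.029195 rad
φ₂ = arcsin(sin φ₁ cos δ + cos φ₁ sin δ cos θ)
   = arcsin(-0.02389·0.99957 + 0.99971·0.02919·0.95732) = 0.23237°
λ₂ = λ₁ + atan2(sin θ sin δ cos φ₁, cos δ − sin φ₁ sin φ₂) = -35.86775°

35.868°W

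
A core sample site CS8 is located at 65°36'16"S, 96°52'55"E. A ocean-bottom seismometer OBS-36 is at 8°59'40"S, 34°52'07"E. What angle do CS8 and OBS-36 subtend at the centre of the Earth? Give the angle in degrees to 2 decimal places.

70.50°

CS8: φ = -65.60444°, λ = +96.88194°
OBS-36: φ = -8.99444°, λ = +34.86861°
Δφ = 56.6100°,  Δλ = -62.0133°
a = sin²(Δφ/2) + cos φ₁ cos φ₂ sin²(Δλ/2) = 0.333090
c = 2·arcsin(√a) = 1.230444 rad = 70.4992°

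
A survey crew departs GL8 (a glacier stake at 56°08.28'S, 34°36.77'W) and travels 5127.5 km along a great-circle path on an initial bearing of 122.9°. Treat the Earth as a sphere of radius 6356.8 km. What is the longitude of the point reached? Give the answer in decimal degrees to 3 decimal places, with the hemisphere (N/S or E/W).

GL8: φ = -56.13800°, λ = -34.61283°
δ = d/R = 5127.5/6356.8 = 0.806617 rad
φ₂ = arcsin(sin φ₁ cos δ + cos φ₁ sin δ cos θ)
   = arcsin(-0.83038·0.69195 + 0.55719·0.72195·-0.54317) = -52.47425°
λ₂ = λ₁ + atan2(sin θ sin δ cos φ₁, cos δ − sin φ₁ sin φ₂) = 49.74194°

49.742°E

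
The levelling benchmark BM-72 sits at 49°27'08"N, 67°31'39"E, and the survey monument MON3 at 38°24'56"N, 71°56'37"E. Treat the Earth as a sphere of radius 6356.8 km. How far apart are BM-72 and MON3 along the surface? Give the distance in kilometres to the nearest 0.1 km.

1273.7 km

BM-72: φ = +49.45222°, λ = +67.52750°
MON3: φ = +38.41556°, λ = +71.94361°
Δφ = -11.0367°,  Δλ = 4.4161°
a = sin²(Δφ/2) + cos φ₁ cos φ₂ sin²(Δλ/2) = 0.010004
c = 2·arcsin(√a) = 0.200372 rad = 11.4805°
d = R·c = 6356.8 × 0.200372 = 1273.7 km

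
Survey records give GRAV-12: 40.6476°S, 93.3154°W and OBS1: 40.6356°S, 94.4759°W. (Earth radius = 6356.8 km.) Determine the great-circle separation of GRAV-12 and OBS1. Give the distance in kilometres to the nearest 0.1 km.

Δφ = 0.0120°,  Δλ = -1.1605°
a = sin²(Δφ/2) + cos φ₁ cos φ₂ sin²(Δλ/2) = 0.000059
c = 2·arcsin(√a) = 0.015370 rad = 0.8807°
d = R·c = 6356.8 × 0.015370 = 97.7 km

97.7 km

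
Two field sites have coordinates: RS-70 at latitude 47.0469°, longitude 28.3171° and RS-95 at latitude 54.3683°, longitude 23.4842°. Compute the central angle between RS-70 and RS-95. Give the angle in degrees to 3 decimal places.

Δφ = 7.3214°,  Δλ = -4.8329°
a = sin²(Δφ/2) + cos φ₁ cos φ₂ sin²(Δλ/2) = 0.004782
c = 2·arcsin(√a) = 0.138418 rad = 7.9307°

7.931°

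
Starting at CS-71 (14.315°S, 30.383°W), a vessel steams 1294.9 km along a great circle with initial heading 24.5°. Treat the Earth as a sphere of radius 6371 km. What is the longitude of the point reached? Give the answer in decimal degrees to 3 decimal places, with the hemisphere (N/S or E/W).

δ = d/R = 1294.9/6371 = 0.203249 rad
φ₂ = arcsin(sin φ₁ cos δ + cos φ₁ sin δ cos θ)
   = arcsin(-0.24725·0.97942 + 0.96895·0.20185·0.90996) = -3.68024°
λ₂ = λ₁ + atan2(sin θ sin δ cos φ₁, cos δ − sin φ₁ sin φ₂) = -25.57138°

25.571°W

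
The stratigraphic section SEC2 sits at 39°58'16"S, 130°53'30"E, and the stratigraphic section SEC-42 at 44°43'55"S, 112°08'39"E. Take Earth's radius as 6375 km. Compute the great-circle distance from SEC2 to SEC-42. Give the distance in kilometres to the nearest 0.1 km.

1625.6 km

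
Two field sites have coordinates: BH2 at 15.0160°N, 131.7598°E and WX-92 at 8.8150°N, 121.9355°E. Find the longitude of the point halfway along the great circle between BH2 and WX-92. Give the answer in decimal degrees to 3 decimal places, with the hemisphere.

126.791°E

Bx = cos φ₂ cos Δλ = 0.973697,  By = cos φ₂ sin Δλ = -0.168612
φₘ = atan2(sin φ₁ + sin φ₂, √((cos φ₁ + Bx)² + By²)) = 11.95816°
λₘ = λ₁ + atan2(By, cos φ₁ + Bx) = 126.79137°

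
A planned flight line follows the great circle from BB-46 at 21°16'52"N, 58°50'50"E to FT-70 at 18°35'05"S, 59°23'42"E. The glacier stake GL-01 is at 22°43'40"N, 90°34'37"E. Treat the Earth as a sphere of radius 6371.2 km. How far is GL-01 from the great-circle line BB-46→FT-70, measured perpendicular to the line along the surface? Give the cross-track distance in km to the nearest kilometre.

BB-46: φ = +21.28111°, λ = +58.84722°
FT-70: φ = -18.58472°, λ = +59.39500°
GL-01: φ = +22.72778°, λ = +90.57694°
δ₁₃ = central angle BB-46→GL-01 = 0.513103 rad  (haversine)
θ₁₃ = bearing BB-46→GL-01 = 81.178°,  θ₁₂ = bearing BB-46→FT-70 = 179.190°
dₓₜ = R·arcsin(sin δ₁₃ · sin(θ₁₃ − θ₁₂)) = 6371.2·arcsin(0.49088·sin(-98.012°)) = -3234.099 km
|dₓₜ| = 3234.099 km

3234 km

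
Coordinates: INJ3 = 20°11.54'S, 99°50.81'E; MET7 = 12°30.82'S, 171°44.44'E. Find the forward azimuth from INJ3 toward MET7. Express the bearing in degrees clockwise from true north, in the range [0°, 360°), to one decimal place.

96.1°

INJ3: φ = -20.19233°, λ = +99.84683°
MET7: φ = -12.51367°, λ = +171.74067°
Δλ = 71.8938°
y = sin Δλ · cos φ₂ = 0.927903
x = cos φ₁ sin φ₂ − sin φ₁ cos φ₂ cos Δλ = -0.098632
θ = atan2(y, x) = 96.0675° → 96.0675° (mod 360°)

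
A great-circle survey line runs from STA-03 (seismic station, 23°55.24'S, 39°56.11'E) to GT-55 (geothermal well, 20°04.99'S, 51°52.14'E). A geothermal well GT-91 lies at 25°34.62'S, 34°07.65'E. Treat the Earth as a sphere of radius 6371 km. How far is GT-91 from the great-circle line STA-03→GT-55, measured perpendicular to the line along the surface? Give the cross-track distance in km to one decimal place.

19.5 km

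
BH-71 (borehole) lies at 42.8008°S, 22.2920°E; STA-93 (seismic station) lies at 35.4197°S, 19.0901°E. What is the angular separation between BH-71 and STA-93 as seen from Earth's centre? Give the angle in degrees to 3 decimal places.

Δφ = 7.3811°,  Δλ = -3.2019°
a = sin²(Δφ/2) + cos φ₁ cos φ₂ sin²(Δλ/2) = 0.004610
c = 2·arcsin(√a) = 0.135897 rad = 7.7863°

7.786°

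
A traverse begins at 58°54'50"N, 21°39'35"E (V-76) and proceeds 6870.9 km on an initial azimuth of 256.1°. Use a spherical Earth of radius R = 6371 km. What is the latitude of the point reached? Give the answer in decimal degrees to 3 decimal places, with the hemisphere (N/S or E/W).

17.187°N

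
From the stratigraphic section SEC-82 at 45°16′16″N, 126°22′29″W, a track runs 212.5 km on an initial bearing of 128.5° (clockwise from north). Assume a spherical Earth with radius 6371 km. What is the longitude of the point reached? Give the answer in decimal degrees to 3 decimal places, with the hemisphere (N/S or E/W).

SEC-82: φ = +45.27111°, λ = -126.37472°
δ = d/R = 212.5/6371 = 0.033354 rad
φ₂ = arcsin(sin φ₁ cos δ + cos φ₁ sin δ cos θ)
   = arcsin(0.71044·0.99944 + 0.70375·0.03335·-0.62251) = 44.06228°
λ₂ = λ₁ + atan2(sin θ sin δ cos φ₁, cos δ − sin φ₁ sin φ₂) = -124.29332°

124.293°W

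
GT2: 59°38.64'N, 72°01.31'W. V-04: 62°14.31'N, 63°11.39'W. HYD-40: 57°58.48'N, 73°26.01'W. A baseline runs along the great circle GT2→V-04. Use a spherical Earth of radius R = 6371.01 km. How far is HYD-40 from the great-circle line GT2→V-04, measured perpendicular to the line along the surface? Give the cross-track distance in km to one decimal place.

103.6 km

GT2: φ = +59.64400°, λ = -72.02183°
V-04: φ = +62.23850°, λ = -63.18983°
HYD-40: φ = +57.97467°, λ = -73.43350°
δ₁₃ = central angle GT2→HYD-40 = 0.031805 rad  (haversine)
θ₁₃ = bearing GT2→HYD-40 = 204.257°,  θ₁₂ = bearing GT2→V-04 = 55.023°
dₓₜ = R·arcsin(sin δ₁₃ · sin(θ₁₃ − θ₁₂)) = 6371.01·arcsin(0.03180·sin(149.233°)) = 103.642 km
|dₓₜ| = 103.642 km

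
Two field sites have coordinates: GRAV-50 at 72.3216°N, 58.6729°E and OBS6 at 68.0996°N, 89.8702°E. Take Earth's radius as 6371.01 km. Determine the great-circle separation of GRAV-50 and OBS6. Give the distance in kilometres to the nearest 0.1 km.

1247.0 km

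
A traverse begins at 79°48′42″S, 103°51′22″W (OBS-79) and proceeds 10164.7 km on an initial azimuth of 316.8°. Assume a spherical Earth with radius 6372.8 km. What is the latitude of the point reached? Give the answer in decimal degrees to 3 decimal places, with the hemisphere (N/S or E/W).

OBS-79: φ = -79.81167°, λ = -103.85611°
δ = d/R = 10164.7/6372.8 = 1.595013 rad
φ₂ = arcsin(sin φ₁ cos δ + cos φ₁ sin δ cos θ)
   = arcsin(-0.98423·-0.02421 + 0.17688·0.99971·0.72897) = 8.78563°
λ₂ = λ₁ + atan2(sin θ sin δ cos φ₁, cos δ − sin φ₁ sin φ₂) = -147.68217°

8.786°N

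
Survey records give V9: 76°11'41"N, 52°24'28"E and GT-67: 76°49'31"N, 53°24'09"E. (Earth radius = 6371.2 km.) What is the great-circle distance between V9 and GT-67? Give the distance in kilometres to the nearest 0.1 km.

V9: φ = +76.19472°, λ = +52.40778°
GT-67: φ = +76.82528°, λ = +53.40250°
Δφ = 0.6306°,  Δλ = 0.9947°
a = sin²(Δφ/2) + cos φ₁ cos φ₂ sin²(Δλ/2) = 0.000034
c = 2·arcsin(√a) = 0.011726 rad = 0.6719°
d = R·c = 6371.2 × 0.011726 = 74.7 km

74.7 km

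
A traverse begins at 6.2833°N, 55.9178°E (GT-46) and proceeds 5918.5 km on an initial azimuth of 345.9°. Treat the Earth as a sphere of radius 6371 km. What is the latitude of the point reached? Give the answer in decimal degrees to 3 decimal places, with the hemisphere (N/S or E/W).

δ = d/R = 5918.5/6371 = 0.928975 rad
φ₂ = arcsin(sin φ₁ cos δ + cos φ₁ sin δ cos θ)
   = arcsin(0.10944·0.59866 + 0.99399·0.80101·0.96987) = 56.90086°
λ₂ = λ₁ + atan2(sin θ sin δ cos φ₁, cos δ − sin φ₁ sin φ₂) = 34.98114°

56.901°N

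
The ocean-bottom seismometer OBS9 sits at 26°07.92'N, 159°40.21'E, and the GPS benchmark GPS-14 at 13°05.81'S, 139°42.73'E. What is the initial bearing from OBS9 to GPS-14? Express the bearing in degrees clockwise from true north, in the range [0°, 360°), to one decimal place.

208.7°

OBS9: φ = +26.13200°, λ = +159.67017°
GPS-14: φ = -13.09683°, λ = +139.71217°
Δλ = -19.9580°
y = sin Δλ · cos φ₂ = -0.332453
x = cos φ₁ sin φ₂ − sin φ₁ cos φ₂ cos Δλ = -0.606656
θ = atan2(y, x) = -151.2769° → 208.7231° (mod 360°)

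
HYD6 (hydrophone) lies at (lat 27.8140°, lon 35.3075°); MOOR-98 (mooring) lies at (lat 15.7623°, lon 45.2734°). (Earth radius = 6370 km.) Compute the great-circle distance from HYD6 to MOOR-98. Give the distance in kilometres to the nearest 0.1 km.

Δφ = -12.0517°,  Δλ = 9.9659°
a = sin²(Δφ/2) + cos φ₁ cos φ₂ sin²(Δλ/2) = 0.017442
c = 2·arcsin(√a) = 0.264912 rad = 15.1783°
d = R·c = 6370 × 0.264912 = 1687.5 km

1687.5 km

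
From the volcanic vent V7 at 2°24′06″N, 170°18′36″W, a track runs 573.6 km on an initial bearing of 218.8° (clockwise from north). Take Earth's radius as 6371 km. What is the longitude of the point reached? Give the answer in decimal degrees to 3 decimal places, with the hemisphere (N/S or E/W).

173.541°W

V7: φ = +2.40167°, λ = -170.31000°
δ = d/R = 573.6/6371 = 0.090033 rad
φ₂ = arcsin(sin φ₁ cos δ + cos φ₁ sin δ cos θ)
   = arcsin(0.04190·0.99595 + 0.99912·0.08991·-0.77934) = -1.62024°
λ₂ = λ₁ + atan2(sin θ sin δ cos φ₁, cos δ − sin φ₁ sin φ₂) = -173.54098°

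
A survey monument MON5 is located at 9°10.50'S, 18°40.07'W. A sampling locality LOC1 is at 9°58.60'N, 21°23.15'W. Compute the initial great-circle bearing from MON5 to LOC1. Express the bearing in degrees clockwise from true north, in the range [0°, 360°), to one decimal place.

MON5: φ = -9.17500°, λ = -18.66783°
LOC1: φ = +9.97667°, λ = -21.38583°
Δλ = -2.7180°
y = sin Δλ · cos φ₂ = -0.046703
x = cos φ₁ sin φ₂ − sin φ₁ cos φ₂ cos Δλ = 0.327893
θ = atan2(y, x) = -8.1063° → 351.8937° (mod 360°)

351.9°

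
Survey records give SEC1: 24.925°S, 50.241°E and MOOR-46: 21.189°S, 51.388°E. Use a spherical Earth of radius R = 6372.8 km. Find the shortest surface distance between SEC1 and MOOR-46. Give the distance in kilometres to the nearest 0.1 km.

Δφ = 3.7360°,  Δλ = 1.1470°
a = sin²(Δφ/2) + cos φ₁ cos φ₂ sin²(Δλ/2) = 0.001147
c = 2·arcsin(√a) = 0.067756 rad = 3.8821°
d = R·c = 6372.8 × 0.067756 = 431.8 km

431.8 km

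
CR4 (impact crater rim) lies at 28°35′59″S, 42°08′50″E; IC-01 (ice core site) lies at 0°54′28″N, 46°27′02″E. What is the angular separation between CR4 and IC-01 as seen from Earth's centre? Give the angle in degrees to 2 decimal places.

29.79°

CR4: φ = -28.59972°, λ = +42.14722°
IC-01: φ = +0.90778°, λ = +46.45056°
Δφ = 29.5075°,  Δλ = 4.3033°
a = sin²(Δφ/2) + cos φ₁ cos φ₂ sin²(Δλ/2) = 0.066092
c = 2·arcsin(√a) = 0.520006 rad = 29.7941°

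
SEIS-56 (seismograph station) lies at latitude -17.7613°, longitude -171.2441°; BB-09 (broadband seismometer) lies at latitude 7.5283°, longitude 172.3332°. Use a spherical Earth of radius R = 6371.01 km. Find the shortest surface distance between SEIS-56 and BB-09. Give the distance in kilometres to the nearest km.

3341 km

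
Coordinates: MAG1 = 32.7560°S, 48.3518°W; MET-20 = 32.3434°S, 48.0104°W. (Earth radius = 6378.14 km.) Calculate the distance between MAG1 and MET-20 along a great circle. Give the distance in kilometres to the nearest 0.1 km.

Δφ = 0.4126°,  Δλ = 0.3414°
a = sin²(Δφ/2) + cos φ₁ cos φ₂ sin²(Δλ/2) = 0.000019
c = 2·arcsin(√a) = 0.008780 rad = 0.5030°
d = R·c = 6378.14 × 0.008780 = 56.0 km

56.0 km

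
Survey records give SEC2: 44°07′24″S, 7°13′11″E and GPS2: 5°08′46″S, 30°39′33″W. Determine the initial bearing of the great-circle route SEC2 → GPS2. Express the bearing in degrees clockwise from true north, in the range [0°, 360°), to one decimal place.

308.3°

SEC2: φ = -44.12333°, λ = +7.21972°
GPS2: φ = -5.14611°, λ = -30.65917°
Δλ = -37.8789°
y = sin Δλ · cos φ₂ = -0.611520
x = cos φ₁ sin φ₂ − sin φ₁ cos φ₂ cos Δλ = 0.482919
θ = atan2(y, x) = -51.7017° → 308.2983° (mod 360°)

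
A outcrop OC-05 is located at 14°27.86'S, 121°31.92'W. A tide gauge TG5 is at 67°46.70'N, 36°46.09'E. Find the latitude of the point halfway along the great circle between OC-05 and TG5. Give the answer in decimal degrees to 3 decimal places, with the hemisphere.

OC-05: φ = -14.46433°, λ = -121.53200°
TG5: φ = +67.77833°, λ = +36.76817°
Bx = cos φ₂ cos Δλ = -0.351390,  By = cos φ₂ sin Δλ = 0.139834
φₘ = atan2(sin φ₁ + sin φ₂, √((cos φ₁ + Bx)² + By²)) = 46.89911°
λₘ = λ₁ + atan2(By, cos φ₁ + Bx) = -108.76075°

46.899°N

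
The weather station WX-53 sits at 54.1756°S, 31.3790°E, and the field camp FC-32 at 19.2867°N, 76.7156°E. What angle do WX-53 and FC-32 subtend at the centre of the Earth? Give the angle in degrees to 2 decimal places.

83.08°

Δφ = 73.4623°,  Δλ = 45.3366°
a = sin²(Δφ/2) + cos φ₁ cos φ₂ sin²(Δλ/2) = 0.439733
c = 2·arcsin(√a) = 1.449968 rad = 83.0771°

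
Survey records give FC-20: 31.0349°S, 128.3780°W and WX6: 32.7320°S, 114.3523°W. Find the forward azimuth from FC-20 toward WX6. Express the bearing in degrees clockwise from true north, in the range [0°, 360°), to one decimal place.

Δλ = 14.0257°
y = sin Δλ · cos φ₂ = 0.203873
x = cos φ₁ sin φ₂ − sin φ₁ cos φ₂ cos Δλ = -0.042545
θ = atan2(y, x) = 101.7876° → 101.7876° (mod 360°)

101.8°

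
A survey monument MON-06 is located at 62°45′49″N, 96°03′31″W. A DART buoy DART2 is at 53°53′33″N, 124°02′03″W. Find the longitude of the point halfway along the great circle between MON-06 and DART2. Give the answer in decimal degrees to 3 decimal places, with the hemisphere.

MON-06: φ = +62.76361°, λ = -96.05861°
DART2: φ = +53.89250°, λ = -124.03417°
Bx = cos φ₂ cos Δλ = 0.520441,  By = cos φ₂ sin Δλ = -0.276439
φₘ = atan2(sin φ₁ + sin φ₂, √((cos φ₁ + Bx)² + By²)) = 59.08109°
λₘ = λ₁ + atan2(By, cos φ₁ + Bx) = -111.84034°

111.840°W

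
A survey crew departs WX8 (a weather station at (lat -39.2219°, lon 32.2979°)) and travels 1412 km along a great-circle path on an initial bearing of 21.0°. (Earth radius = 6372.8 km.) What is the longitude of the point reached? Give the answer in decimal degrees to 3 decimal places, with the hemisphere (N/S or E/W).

37.380°E

δ = d/R = 1412/6372.8 = 0.221567 rad
φ₂ = arcsin(sin φ₁ cos δ + cos φ₁ sin δ cos θ)
   = arcsin(-0.63233·0.97555 + 0.77470·0.21976·0.93358) = -27.25350°
λ₂ = λ₁ + atan2(sin θ sin δ cos φ₁, cos δ − sin φ₁ sin φ₂) = 37.38032°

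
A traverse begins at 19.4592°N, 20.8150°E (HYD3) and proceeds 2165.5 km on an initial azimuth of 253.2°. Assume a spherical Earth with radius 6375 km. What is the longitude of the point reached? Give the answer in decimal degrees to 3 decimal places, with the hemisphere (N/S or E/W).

δ = d/R = 2165.5/6375 = 0.339686 rad
φ₂ = arcsin(sin φ₁ cos δ + cos φ₁ sin δ cos θ)
   = arcsin(0.33314·0.94286 + 0.94288·0.33319·-0.28903) = 12.90281°
λ₂ = λ₁ + atan2(sin θ sin δ cos φ₁, cos δ − sin φ₁ sin φ₂) = 1.71408°

1.714°E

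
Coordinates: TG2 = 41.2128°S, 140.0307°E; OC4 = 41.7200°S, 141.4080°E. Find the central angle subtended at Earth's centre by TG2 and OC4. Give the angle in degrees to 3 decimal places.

1.150°

Δφ = -0.5072°,  Δλ = 1.3773°
a = sin²(Δφ/2) + cos φ₁ cos φ₂ sin²(Δλ/2) = 0.000101
c = 2·arcsin(√a) = 0.020070 rad = 1.1499°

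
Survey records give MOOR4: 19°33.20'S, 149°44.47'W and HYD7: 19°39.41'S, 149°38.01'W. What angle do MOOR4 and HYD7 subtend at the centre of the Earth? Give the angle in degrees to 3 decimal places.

0.145°

MOOR4: φ = -19.55333°, λ = -149.74117°
HYD7: φ = -19.65683°, λ = -149.63350°
Δφ = -0.1035°,  Δλ = 0.1077°
a = sin²(Δφ/2) + cos φ₁ cos φ₂ sin²(Δλ/2) = 0.000002
c = 2·arcsin(√a) = 0.002529 rad = 0.1449°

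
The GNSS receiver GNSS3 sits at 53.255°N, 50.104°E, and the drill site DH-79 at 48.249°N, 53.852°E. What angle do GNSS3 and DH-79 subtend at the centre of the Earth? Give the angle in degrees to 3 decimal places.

Δφ = -5.0060°,  Δλ = 3.7480°
a = sin²(Δφ/2) + cos φ₁ cos φ₂ sin²(Δλ/2) = 0.002333
c = 2·arcsin(√a) = 0.096645 rad = 5.5373°

5.537°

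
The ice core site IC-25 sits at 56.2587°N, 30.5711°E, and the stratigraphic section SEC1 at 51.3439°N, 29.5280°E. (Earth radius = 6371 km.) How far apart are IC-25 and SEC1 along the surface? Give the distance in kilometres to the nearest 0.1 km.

550.8 km

Δφ = -4.9148°,  Δλ = -1.0431°
a = sin²(Δφ/2) + cos φ₁ cos φ₂ sin²(Δλ/2) = 0.001867
c = 2·arcsin(√a) = 0.086448 rad = 4.9531°
d = R·c = 6371 × 0.086448 = 550.8 km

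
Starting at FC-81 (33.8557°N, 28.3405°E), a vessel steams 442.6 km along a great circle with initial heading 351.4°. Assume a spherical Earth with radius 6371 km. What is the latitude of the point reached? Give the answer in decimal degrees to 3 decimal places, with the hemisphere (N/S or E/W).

δ = d/R = 442.6/6371 = 0.069471 rad
φ₂ = arcsin(sin φ₁ cos δ + cos φ₁ sin δ cos θ)
   = arcsin(0.55710·0.99759 + 0.83044·0.06942·0.98876) = 37.78909°
λ₂ = λ₁ + atan2(sin θ sin δ cos φ₁, cos δ − sin φ₁ sin φ₂) = 27.58791°

37.789°N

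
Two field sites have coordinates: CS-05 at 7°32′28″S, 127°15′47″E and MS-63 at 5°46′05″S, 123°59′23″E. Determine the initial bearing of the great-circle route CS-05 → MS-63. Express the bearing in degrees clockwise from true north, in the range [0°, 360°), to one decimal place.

298.4°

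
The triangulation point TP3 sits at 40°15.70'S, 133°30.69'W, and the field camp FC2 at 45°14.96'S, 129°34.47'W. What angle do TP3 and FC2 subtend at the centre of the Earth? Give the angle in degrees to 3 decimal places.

5.763°

TP3: φ = -40.26167°, λ = -133.51150°
FC2: φ = -45.24933°, λ = -129.57450°
Δφ = -4.9877°,  Δλ = 3.9370°
a = sin²(Δφ/2) + cos φ₁ cos φ₂ sin²(Δλ/2) = 0.002527
c = 2·arcsin(√a) = 0.100585 rad = 5.7631°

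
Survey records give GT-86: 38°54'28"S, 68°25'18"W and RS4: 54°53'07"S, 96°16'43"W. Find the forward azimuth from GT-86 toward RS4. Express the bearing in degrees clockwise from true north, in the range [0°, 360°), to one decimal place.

220.3°

GT-86: φ = -38.90778°, λ = -68.42167°
RS4: φ = -54.88528°, λ = -96.27861°
Δλ = -27.8569°
y = sin Δλ · cos φ₂ = -0.268778
x = cos φ₁ sin φ₂ − sin φ₁ cos φ₂ cos Δλ = -0.317125
θ = atan2(y, x) = -139.7172° → 220.2828° (mod 360°)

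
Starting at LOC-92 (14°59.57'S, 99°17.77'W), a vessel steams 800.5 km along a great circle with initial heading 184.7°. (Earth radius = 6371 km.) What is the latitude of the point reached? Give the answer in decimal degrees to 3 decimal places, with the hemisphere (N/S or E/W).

22.167°S

LOC-92: φ = -14.99283°, λ = -99.29617°
δ = d/R = 800.5/6371 = 0.125647 rad
φ₂ = arcsin(sin φ₁ cos δ + cos φ₁ sin δ cos θ)
   = arcsin(-0.25870·0.99212 + 0.96596·0.12532·-0.99664) = -22.16672°
λ₂ = λ₁ + atan2(sin θ sin δ cos φ₁, cos δ − sin φ₁ sin φ₂) = -99.93146°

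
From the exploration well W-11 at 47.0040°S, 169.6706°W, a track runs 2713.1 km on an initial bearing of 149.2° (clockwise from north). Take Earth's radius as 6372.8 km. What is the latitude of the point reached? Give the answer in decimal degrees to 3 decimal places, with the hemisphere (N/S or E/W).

δ = d/R = 2713.1/6372.8 = 0.425731 rad
φ₂ = arcsin(sin φ₁ cos δ + cos φ₁ sin δ cos θ)
   = arcsin(-0.73140·0.91074 + 0.68195·0.41299·-0.85896) = -65.23419°
λ₂ = λ₁ + atan2(sin θ sin δ cos φ₁, cos δ − sin φ₁ sin φ₂) = -139.35236°

65.234°S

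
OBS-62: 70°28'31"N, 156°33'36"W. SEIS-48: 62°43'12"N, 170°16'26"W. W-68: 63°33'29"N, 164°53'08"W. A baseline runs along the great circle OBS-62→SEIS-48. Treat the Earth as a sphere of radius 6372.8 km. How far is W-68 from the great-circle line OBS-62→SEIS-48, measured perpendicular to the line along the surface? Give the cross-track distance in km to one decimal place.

182.8 km

OBS-62: φ = +70.47528°, λ = -156.56000°
SEIS-48: φ = +62.72000°, λ = -170.27389°
W-68: φ = +63.55806°, λ = -164.88556°
δ₁₃ = central angle OBS-62→W-68 = 0.133119 rad  (haversine)
θ₁₃ = bearing OBS-62→W-68 = 209.064°,  θ₁₂ = bearing OBS-62→SEIS-48 = 221.544°
dₓₜ = R·arcsin(sin δ₁₃ · sin(θ₁₃ − θ₁₂)) = 6372.8·arcsin(0.13273·sin(-12.480°)) = -182.808 km
|dₓₜ| = 182.808 km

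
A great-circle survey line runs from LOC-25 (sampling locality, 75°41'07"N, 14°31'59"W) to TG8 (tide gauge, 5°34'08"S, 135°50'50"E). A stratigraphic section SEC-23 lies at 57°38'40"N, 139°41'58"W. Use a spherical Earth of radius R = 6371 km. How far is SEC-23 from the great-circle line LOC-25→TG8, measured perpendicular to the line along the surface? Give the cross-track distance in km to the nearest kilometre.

LOC-25: φ = +75.68528°, λ = -14.53306°
TG8: φ = -5.56889°, λ = +135.84722°
SEC-23: φ = +57.64444°, λ = -139.69944°
δ₁₃ = central angle LOC-25→SEC-23 = 0.734291 rad  (haversine)
θ₁₃ = bearing LOC-25→SEC-23 = 319.238°,  θ₁₂ = bearing LOC-25→TG8 = 31.134°
dₓₜ = R·arcsin(sin δ₁₃ · sin(θ₁₃ − θ₁₂)) = 6371·arcsin(0.67006·sin(288.105°)) = -4398.882 km
|dₓₜ| = 4398.882 km

4399 km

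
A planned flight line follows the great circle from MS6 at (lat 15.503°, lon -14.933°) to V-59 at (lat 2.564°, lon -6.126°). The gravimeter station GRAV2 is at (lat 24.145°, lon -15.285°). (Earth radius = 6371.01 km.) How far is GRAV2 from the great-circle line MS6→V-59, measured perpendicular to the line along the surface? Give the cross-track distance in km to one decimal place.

516.4 km

δ₁₃ = central angle MS6→GRAV2 = 0.150942 rad  (haversine)
θ₁₃ = bearing MS6→GRAV2 = 357.863°,  θ₁₂ = bearing MS6→V-59 = 145.285°
dₓₜ = R·arcsin(sin δ₁₃ · sin(θ₁₃ − θ₁₂)) = 6371.01·arcsin(0.15037·sin(212.579°)) = -516.412 km
|dₓₜ| = 516.412 km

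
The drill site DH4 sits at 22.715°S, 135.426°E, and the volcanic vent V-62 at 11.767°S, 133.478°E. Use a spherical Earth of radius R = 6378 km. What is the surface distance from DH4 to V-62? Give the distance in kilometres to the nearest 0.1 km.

1236.1 km

Δφ = 10.9480°,  Δλ = -1.9480°
a = sin²(Δφ/2) + cos φ₁ cos φ₂ sin²(Δλ/2) = 0.009361
c = 2·arcsin(√a) = 0.193807 rad = 11.1043°
d = R·c = 6378 × 0.193807 = 1236.1 km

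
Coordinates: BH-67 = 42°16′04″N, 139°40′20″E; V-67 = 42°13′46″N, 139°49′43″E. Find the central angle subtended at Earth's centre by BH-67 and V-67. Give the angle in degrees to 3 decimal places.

BH-67: φ = +42.26778°, λ = +139.67222°
V-67: φ = +42.22944°, λ = +139.82861°
Δφ = -0.0383°,  Δλ = 0.1564°
a = sin²(Δφ/2) + cos φ₁ cos φ₂ sin²(Δλ/2) = 0.000001
c = 2·arcsin(√a) = 0.002128 rad = 0.1219°

0.122°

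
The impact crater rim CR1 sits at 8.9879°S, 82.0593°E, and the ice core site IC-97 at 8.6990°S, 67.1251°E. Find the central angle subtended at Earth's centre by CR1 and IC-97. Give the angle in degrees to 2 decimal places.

14.76°

Δφ = 0.2889°,  Δλ = -14.9342°
a = sin²(Δφ/2) + cos φ₁ cos φ₂ sin²(Δλ/2) = 0.016496
c = 2·arcsin(√a) = 0.257584 rad = 14.7585°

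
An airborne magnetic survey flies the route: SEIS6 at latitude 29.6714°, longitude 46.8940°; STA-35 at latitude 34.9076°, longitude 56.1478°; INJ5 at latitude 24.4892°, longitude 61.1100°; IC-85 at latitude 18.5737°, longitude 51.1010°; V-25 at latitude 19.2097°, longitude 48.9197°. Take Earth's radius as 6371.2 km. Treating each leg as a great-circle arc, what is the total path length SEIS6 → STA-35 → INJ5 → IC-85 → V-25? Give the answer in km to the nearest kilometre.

3765 km

SEIS6→STA-35: c = 0.164174 rad, d = 1045.99 km
STA-35→INJ5: c = 0.196703 rad, d = 1253.23 km
INJ5→IC-85: c = 0.192411 rad, d = 1225.89 km
IC-85→V-25: c = 0.037691 rad, d = 240.14 km
Total = 1045.99 + 1253.23 + 1225.89 + 240.14 = 3765.25 km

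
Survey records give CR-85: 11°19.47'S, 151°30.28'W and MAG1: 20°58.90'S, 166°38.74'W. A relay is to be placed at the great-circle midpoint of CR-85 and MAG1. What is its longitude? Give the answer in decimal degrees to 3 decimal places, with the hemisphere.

CR-85: φ = -11.32450°, λ = -151.50467°
MAG1: φ = -20.98167°, λ = -166.64567°
Bx = cos φ₂ cos Δλ = 0.901283,  By = cos φ₂ sin Δλ = -0.243877
φₘ = atan2(sin φ₁ + sin φ₂, √((cos φ₁ + Bx)² + By²)) = -16.28754°
λₘ = λ₁ + atan2(By, cos φ₁ + Bx) = -158.88885°

158.889°W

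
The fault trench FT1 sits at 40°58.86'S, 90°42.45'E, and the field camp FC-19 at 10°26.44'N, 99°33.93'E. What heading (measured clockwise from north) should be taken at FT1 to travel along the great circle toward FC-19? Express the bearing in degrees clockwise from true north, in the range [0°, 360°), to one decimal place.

FT1: φ = -40.98100°, λ = +90.70750°
FC-19: φ = +10.44067°, λ = +99.56550°
Δλ = 8.8580°
y = sin Δλ · cos φ₂ = 0.151437
x = cos φ₁ sin φ₂ − sin φ₁ cos φ₂ cos Δλ = 0.774064
θ = atan2(y, x) = 11.0694° → 11.0694° (mod 360°)

11.1°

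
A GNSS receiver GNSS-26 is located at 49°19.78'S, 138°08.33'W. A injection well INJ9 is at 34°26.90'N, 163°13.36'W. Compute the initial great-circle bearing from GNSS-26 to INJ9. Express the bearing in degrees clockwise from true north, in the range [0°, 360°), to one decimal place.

339.5°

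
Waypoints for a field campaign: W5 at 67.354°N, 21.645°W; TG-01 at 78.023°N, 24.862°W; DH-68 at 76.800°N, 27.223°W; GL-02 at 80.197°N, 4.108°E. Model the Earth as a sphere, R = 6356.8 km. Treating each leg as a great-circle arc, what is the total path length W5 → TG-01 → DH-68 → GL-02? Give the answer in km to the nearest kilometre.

W5→TG-01: c = 0.186888 rad, d = 1188.01 km
TG-01→DH-68: c = 0.023154 rad, d = 147.18 km
DH-68→GL-02: c = 0.121949 rad, d = 775.20 km
Total = 1188.01 + 147.18 + 775.20 = 2110.40 km

2110 km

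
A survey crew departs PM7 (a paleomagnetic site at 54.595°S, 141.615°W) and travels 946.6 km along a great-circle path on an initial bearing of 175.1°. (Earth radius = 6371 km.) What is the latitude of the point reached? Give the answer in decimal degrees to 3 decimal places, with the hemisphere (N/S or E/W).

63.068°S

δ = d/R = 946.6/6371 = 0.148580 rad
φ₂ = arcsin(sin φ₁ cos δ + cos φ₁ sin δ cos θ)
   = arcsin(-0.81508·0.98898 + 0.57935·0.14803·-0.99635) = -63.06830°
λ₂ = λ₁ + atan2(sin θ sin δ cos φ₁, cos δ − sin φ₁ sin φ₂) = -140.01524°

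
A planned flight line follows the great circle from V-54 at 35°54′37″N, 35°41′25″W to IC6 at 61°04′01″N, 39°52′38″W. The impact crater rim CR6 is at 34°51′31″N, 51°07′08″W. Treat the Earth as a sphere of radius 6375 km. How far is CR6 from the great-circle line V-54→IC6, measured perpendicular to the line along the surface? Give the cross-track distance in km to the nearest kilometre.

1399 km

V-54: φ = +35.91028°, λ = -35.69028°
IC6: φ = +61.06694°, λ = -39.87722°
CR6: φ = +34.85861°, λ = -51.11889°
δ₁₃ = central angle V-54→CR6 = 0.220076 rad  (haversine)
θ₁₃ = bearing V-54→CR6 = 269.735°,  θ₁₂ = bearing V-54→IC6 = 355.259°
dₓₜ = R·arcsin(sin δ₁₃ · sin(θ₁₃ − θ₁₂)) = 6375·arcsin(0.21830·sin(-85.524°)) = -1398.632 km
|dₓₜ| = 1398.632 km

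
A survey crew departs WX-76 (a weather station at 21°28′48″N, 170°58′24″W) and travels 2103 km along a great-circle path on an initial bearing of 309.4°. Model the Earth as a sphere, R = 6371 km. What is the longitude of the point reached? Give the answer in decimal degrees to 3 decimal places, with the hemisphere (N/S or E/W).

WX-76: φ = +21.48000°, λ = -170.97333°
δ = d/R = 2103/6371 = 0.330089 rad
φ₂ = arcsin(sin φ₁ cos δ + cos φ₁ sin δ cos θ)
   = arcsin(0.36618·0.94601 + 0.93055·0.32413·0.63473) = 32.53756°
λ₂ = λ₁ + atan2(sin θ sin δ cos φ₁, cos δ − sin φ₁ sin φ₂) = 171.74334°

171.743°E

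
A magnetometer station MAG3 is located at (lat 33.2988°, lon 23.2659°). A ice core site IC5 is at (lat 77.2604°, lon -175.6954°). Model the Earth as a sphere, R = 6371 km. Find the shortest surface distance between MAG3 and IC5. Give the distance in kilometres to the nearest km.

Δφ = 43.9616°,  Δλ = 161.0387°
a = sin²(Δφ/2) + cos φ₁ cos φ₂ sin²(Δλ/2) = 0.319412
c = 2·arcsin(√a) = 1.201267 rad = 68.8275°
d = R·c = 6371 × 1.201267 = 7653.3 km

7653 km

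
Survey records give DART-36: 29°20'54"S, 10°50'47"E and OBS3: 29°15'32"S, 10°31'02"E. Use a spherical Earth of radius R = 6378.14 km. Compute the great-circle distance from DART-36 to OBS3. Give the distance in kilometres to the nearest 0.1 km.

DART-36: φ = -29.34833°, λ = +10.84639°
OBS3: φ = -29.25889°, λ = +10.51722°
Δφ = 0.0894°,  Δλ = -0.3292°
a = sin²(Δφ/2) + cos φ₁ cos φ₂ sin²(Δλ/2) = 0.000007
c = 2·arcsin(√a) = 0.005247 rad = 0.3007°
d = R·c = 6378.14 × 0.005247 = 33.5 km

33.5 km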